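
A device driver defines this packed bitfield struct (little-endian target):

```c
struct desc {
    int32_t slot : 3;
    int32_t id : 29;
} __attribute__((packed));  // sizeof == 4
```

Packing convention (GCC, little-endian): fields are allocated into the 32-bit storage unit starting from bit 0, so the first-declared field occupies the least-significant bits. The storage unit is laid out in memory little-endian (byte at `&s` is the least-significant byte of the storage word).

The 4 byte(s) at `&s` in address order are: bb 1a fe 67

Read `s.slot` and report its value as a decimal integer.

[0]=0xbb [1]=0x1a [2]=0xfe [3]=0x67 (little-endian) → word 0x67fe1abb
slot:3 @ bit 0 → (0x67fe1abb>>0)&0x7 = 0x3  ←
id:29 @ bit 3 → (0x67fe1abb>>3)&0x1fffffff = 0xcffc357
slot signed 3b, MSB=0: value = 3

3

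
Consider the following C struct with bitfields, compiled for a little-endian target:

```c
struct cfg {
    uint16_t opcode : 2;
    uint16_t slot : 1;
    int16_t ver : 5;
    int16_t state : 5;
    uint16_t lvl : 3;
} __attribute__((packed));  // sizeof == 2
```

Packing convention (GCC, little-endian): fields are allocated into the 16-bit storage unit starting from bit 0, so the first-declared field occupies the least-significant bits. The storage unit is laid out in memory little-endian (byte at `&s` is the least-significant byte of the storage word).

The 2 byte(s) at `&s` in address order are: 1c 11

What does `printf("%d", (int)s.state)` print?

[0]=0x1c [1]=0x11 (little-endian) → word 0x111c
opcode:2 @ bit 0 → (0x111c>>0)&0x3 = 0x0
slot:1 @ bit 2 → (0x111c>>2)&0x1 = 0x1
ver:5 @ bit 3 → (0x111c>>3)&0x1f = 0x3
state:5 @ bit 8 → (0x111c>>8)&0x1f = 0x11  ←
lvl:3 @ bit 13 → (0x111c>>13)&0x7 = 0x0
state signed 5b, MSB=1: 17 - 32 = -15

-15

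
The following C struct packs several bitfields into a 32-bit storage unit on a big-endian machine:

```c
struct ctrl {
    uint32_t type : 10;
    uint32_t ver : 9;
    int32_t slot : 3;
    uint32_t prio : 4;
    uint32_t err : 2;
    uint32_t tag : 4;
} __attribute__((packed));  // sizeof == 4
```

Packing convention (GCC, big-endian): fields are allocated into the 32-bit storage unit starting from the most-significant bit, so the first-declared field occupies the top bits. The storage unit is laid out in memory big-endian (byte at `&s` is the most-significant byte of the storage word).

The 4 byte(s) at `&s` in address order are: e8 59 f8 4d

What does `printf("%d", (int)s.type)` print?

929

[0]=0xe8 [1]=0x59 [2]=0xf8 [3]=0x4d (big-endian) → word 0xe859f84d
type:10 @ bit 22 → (0xe859f84d>>22)&0x3ff = 0x3a1  ←
ver:9 @ bit 13 → (0xe859f84d>>13)&0x1ff = 0xcf
slot:3 @ bit 10 → (0xe859f84d>>10)&0x7 = 0x6
prio:4 @ bit 6 → (0xe859f84d>>6)&0xf = 0x1
err:2 @ bit 4 → (0xe859f84d>>4)&0x3 = 0x0
tag:4 @ bit 0 → (0xe859f84d>>0)&0xf = 0xd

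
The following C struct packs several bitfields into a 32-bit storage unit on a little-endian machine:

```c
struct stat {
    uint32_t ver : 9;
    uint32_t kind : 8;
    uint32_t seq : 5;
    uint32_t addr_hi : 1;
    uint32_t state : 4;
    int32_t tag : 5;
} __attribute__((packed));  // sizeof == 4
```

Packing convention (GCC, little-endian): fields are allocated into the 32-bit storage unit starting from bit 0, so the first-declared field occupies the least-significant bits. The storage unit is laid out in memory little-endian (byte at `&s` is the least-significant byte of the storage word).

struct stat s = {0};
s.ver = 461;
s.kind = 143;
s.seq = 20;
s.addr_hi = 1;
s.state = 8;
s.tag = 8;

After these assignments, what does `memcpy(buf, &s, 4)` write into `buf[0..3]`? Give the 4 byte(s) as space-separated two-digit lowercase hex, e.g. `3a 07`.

ver (9b) val=461 bits=0x1cd at bit 0: 0x000001cd
kind (8b) val=143 bits=0x8f at bit 9: 0x00011fcd
seq (5b) val=20 bits=0x14 at bit 17: 0x00291fcd
addr_hi (1b) val=1 bits=0x1 at bit 22: 0x00691fcd
state (4b) val=8 bits=0x8 at bit 23: 0x04691fcd
tag (5b) val=8 bits=0x8 at bit 27: 0x44691fcd
word = 0x44691fcd → little-endian bytes:
  [0]=0xcd  [1]=0x1f  [2]=0x69  [3]=0x44

cd 1f 69 44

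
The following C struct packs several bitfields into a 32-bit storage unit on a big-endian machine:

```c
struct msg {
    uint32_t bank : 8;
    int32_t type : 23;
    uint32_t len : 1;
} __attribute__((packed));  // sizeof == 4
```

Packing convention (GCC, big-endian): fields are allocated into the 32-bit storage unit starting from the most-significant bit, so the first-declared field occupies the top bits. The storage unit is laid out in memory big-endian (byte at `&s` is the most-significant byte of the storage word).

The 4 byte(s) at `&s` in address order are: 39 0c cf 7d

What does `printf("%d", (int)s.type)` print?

[0]=0x39 [1]=0x0c [2]=0xcf [3]=0x7d (big-endian) → word 0x390ccf7d
bank:8 @ bit 24 → (0x390ccf7d>>24)&0xff = 0x39
type:23 @ bit 1 → (0x390ccf7d>>1)&0x7fffff = 0x667be  ←
len:1 @ bit 0 → (0x390ccf7d>>0)&0x1 = 0x1
type signed 23b, MSB=0: value = 419774

419774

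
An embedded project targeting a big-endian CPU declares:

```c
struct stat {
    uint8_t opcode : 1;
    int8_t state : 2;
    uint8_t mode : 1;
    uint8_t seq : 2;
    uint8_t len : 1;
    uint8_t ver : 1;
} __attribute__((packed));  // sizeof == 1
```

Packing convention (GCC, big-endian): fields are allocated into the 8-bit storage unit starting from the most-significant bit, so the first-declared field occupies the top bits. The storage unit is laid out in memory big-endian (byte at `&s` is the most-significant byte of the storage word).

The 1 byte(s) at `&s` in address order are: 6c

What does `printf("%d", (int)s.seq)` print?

[0]=0x6c (big-endian) → word 0x6c
opcode [7+:1] = (word>>7) & 0x1 = 0
state [5+:2] = (word>>5) & 0x3 = 3
mode [4+:1] = (word>>4) & 0x1 = 0
seq [2+:2] = (word>>2) & 0x3 = 3  ←
len [1+:1] = (word>>1) & 0x1 = 0
ver [0+:1] = (word>>0) & 0x1 = 0

3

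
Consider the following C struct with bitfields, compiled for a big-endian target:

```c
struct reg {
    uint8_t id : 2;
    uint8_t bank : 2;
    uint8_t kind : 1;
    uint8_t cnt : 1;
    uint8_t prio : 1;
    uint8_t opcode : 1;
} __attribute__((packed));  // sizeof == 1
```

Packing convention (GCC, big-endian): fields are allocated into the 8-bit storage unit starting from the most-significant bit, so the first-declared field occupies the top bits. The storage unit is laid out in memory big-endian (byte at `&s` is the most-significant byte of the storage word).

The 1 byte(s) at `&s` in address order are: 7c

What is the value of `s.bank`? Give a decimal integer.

[0]=0x7c (big-endian) → word 0x7c
id:2 @ bit 6 → (0x7c>>6)&0x3 = 0x1
bank:2 @ bit 4 → (0x7c>>4)&0x3 = 0x3  ←
kind:1 @ bit 3 → (0x7c>>3)&0x1 = 0x1
cnt:1 @ bit 2 → (0x7c>>2)&0x1 = 0x1
prio:1 @ bit 1 → (0x7c>>1)&0x1 = 0x0
opcode:1 @ bit 0 → (0x7c>>0)&0x1 = 0x0

3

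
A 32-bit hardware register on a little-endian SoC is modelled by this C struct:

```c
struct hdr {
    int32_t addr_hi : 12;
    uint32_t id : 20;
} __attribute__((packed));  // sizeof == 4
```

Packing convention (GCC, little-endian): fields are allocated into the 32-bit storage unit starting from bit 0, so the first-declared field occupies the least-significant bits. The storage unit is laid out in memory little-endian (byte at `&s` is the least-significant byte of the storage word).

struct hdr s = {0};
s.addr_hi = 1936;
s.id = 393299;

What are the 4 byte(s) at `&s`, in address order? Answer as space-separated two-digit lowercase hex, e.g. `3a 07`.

addr_hi (12b) val=1936 bits=0x790 at bit 0: 0x00000790
id (20b) val=393299 bits=0x60053 at bit 12: 0x60053790
word = 0x60053790 → little-endian bytes:
  [0]=0x90  [1]=0x37  [2]=0x05  [3]=0x60

90 37 05 60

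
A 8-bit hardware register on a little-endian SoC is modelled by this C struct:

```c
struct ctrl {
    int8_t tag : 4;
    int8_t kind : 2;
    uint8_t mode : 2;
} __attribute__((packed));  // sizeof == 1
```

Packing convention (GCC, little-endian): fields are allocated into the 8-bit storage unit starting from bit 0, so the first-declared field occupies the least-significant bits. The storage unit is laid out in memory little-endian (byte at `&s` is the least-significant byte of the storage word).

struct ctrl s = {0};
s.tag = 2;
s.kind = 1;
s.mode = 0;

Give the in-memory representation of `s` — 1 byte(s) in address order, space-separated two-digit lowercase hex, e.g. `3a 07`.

[0+:4] tag=2 & 0xf = 0x2; word=0x02
[4+:2] kind=1 & 0x3 = 0x1; word=0x12
[6+:2] mode=0 & 0x3 = 0x0; word=0x12
word = 0x12 → little-endian bytes:
  [0]=0x12

12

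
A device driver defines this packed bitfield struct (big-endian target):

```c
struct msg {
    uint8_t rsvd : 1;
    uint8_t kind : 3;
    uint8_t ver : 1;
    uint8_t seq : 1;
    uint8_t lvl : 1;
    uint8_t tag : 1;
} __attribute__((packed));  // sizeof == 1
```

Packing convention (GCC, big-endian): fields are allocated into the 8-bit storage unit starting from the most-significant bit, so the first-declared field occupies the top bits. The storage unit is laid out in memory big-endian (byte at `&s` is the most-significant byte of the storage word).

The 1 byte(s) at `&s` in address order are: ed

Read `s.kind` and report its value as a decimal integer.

[0]=0xed (big-endian) → word 0xed
rsvd [7+:1] = (word>>7) & 0x1 = 1
kind [4+:3] = (word>>4) & 0x7 = 6  ←
ver [3+:1] = (word>>3) & 0x1 = 1
seq [2+:1] = (word>>2) & 0x1 = 1
lvl [1+:1] = (word>>1) & 0x1 = 0
tag [0+:1] = (word>>0) & 0x1 = 1

6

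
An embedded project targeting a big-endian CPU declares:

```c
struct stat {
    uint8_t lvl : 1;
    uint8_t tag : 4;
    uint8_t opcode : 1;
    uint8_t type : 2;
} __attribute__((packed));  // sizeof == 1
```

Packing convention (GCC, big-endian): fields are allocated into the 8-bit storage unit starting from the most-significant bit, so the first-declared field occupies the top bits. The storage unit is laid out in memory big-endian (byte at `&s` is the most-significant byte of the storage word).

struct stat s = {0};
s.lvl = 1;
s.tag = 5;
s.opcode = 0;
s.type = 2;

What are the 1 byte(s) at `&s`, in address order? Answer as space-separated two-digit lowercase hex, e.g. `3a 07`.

aa

lvl (1b) val=1 bits=0x1 at bit 7: 0x80
tag (4b) val=5 bits=0x5 at bit 3: 0xa8
opcode (1b) val=0 bits=0x0 at bit 2: 0xa8
type (2b) val=2 bits=0x2 at bit 0: 0xaa
word = 0xaa → big-endian bytes:
  [0]=0xaa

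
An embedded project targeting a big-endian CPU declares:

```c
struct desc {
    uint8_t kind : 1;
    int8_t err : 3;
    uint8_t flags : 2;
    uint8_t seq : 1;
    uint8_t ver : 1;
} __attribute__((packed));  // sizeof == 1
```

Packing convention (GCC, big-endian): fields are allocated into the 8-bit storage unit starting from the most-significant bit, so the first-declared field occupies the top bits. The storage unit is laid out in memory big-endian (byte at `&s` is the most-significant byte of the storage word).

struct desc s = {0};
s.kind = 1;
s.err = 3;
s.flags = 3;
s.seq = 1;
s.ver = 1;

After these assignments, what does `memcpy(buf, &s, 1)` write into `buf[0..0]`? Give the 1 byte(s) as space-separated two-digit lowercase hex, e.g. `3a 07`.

kind:1 = 1 → 0x1 << 7 → word 0x80
err:3 = 3 → 0x3 << 4 → word 0xb0
flags:2 = 3 → 0x3 << 2 → word 0xbc
seq:1 = 1 → 0x1 << 1 → word 0xbe
ver:1 = 1 → 0x1 << 0 → word 0xbf
word = 0xbf → big-endian bytes:
  [0]=0xbf

bf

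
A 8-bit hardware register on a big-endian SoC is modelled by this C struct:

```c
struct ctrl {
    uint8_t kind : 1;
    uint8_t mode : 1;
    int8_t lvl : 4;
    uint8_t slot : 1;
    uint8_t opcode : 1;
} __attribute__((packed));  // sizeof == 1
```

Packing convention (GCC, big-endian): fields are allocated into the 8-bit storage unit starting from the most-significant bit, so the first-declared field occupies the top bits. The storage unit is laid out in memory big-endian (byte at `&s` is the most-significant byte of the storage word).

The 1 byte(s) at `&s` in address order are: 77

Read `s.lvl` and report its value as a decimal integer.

[0]=0x77 (big-endian) → word 0x77
kind [7+:1] = (word>>7) & 0x1 = 0
mode [6+:1] = (word>>6) & 0x1 = 1
lvl [2+:4] = (word>>2) & 0xf = 13  ←
slot [1+:1] = (word>>1) & 0x1 = 1
opcode [0+:1] = (word>>0) & 0x1 = 1
lvl signed 4b, MSB=1: 13 - 16 = -3

-3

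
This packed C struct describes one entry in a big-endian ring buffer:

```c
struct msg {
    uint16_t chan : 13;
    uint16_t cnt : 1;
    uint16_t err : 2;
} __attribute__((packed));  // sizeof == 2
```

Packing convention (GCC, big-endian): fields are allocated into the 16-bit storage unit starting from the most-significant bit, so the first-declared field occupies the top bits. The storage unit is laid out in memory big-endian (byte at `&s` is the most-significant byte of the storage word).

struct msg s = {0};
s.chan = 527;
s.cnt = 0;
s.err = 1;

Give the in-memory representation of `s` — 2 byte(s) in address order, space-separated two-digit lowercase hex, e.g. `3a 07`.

10 79

chan (13b) val=527 bits=0x20f at bit 3: 0x1078
cnt (1b) val=0 bits=0x0 at bit 2: 0x1078
err (2b) val=1 bits=0x1 at bit 0: 0x1079
word = 0x1079 → big-endian bytes:
  [0]=0x10  [1]=0x79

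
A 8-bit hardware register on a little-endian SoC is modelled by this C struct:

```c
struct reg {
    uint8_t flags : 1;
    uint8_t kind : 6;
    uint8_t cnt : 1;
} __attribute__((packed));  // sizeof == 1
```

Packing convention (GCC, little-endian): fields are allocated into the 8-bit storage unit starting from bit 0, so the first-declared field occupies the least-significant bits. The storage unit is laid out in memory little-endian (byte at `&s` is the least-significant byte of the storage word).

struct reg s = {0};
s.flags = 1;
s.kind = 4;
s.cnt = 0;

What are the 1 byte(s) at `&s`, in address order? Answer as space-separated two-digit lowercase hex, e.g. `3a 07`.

flags (1b) val=1 bits=0x1 at bit 0: 0x01
kind (6b) val=4 bits=0x4 at bit 1: 0x09
cnt (1b) val=0 bits=0x0 at bit 7: 0x09
word = 0x09 → little-endian bytes:
  [0]=0x09

09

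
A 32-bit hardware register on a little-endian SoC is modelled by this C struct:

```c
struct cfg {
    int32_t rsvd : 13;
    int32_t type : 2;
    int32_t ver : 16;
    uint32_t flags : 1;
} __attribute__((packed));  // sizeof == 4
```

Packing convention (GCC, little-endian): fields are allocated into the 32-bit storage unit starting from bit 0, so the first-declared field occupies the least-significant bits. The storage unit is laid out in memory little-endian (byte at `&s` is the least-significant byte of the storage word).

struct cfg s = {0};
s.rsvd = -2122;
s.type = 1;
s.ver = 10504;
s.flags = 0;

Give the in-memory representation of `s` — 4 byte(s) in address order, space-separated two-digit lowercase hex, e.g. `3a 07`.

b6 37 84 14

rsvd:13 = -2122 → 0x17b6 << 0 → word 0x000017b6
type:2 = 1 → 0x1 << 13 → word 0x000037b6
ver:16 = 10504 → 0x2908 << 15 → word 0x148437b6
flags:1 = 0 → 0x0 << 31 → word 0x148437b6
word = 0x148437b6 → little-endian bytes:
  [0]=0xb6  [1]=0x37  [2]=0x84  [3]=0x14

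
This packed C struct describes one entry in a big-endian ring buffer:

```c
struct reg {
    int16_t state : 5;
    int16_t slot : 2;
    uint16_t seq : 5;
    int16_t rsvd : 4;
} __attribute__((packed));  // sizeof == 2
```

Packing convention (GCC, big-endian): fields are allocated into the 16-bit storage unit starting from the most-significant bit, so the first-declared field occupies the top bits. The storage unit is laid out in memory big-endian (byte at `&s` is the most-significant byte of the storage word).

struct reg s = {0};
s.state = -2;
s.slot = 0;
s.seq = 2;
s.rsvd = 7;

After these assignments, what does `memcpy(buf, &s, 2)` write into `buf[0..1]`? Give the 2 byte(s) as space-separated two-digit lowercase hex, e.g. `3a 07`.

f0 27

state:5 = -2 → 0x1e << 11 → word 0xf000
slot:2 = 0 → 0x0 << 9 → word 0xf000
seq:5 = 2 → 0x2 << 4 → word 0xf020
rsvd:4 = 7 → 0x7 << 0 → word 0xf027
word = 0xf027 → big-endian bytes:
  [0]=0xf0  [1]=0x27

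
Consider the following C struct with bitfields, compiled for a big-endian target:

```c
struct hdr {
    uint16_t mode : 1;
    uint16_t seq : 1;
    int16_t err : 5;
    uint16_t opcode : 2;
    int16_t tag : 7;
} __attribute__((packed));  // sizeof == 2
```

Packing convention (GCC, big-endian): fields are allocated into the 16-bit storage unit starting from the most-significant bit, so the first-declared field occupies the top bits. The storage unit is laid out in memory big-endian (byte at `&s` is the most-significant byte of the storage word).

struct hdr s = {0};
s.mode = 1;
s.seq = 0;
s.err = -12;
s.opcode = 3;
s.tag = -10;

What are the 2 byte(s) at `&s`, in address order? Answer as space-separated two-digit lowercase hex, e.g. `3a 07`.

a9 f6

[15+:1] mode=1 & 0x1 = 0x1; word=0x8000
[14+:1] seq=0 & 0x1 = 0x0; word=0x8000
[9+:5] err=-12 & 0x1f = 0x14; word=0xa800
[7+:2] opcode=3 & 0x3 = 0x3; word=0xa980
[0+:7] tag=-10 & 0x7f = 0x76; word=0xa9f6
word = 0xa9f6 → big-endian bytes:
  [0]=0xa9  [1]=0xf6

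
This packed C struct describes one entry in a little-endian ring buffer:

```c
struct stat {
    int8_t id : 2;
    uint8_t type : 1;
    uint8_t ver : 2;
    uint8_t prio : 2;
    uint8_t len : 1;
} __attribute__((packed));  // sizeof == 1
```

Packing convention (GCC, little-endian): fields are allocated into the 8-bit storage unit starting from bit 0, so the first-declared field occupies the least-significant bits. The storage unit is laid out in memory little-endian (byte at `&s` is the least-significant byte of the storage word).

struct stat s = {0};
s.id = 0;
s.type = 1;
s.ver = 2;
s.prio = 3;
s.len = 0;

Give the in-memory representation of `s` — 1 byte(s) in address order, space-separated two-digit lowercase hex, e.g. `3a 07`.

74

id (2b) val=0 bits=0x0 at bit 0: 0x00
type (1b) val=1 bits=0x1 at bit 2: 0x04
ver (2b) val=2 bits=0x2 at bit 3: 0x14
prio (2b) val=3 bits=0x3 at bit 5: 0x74
len (1b) val=0 bits=0x0 at bit 7: 0x74
word = 0x74 → little-endian bytes:
  [0]=0x74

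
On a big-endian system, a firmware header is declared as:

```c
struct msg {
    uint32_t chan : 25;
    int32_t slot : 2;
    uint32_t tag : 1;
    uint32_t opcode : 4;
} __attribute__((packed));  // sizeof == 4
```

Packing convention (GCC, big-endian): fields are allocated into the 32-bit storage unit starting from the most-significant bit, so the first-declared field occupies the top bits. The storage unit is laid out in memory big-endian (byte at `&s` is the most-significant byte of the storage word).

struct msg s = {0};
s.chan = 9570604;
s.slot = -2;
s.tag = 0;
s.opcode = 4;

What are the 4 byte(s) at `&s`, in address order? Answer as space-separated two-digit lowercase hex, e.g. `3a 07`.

chan:25 = 9570604 → 0x92092c << 7 → word 0x49049600
slot:2 = -2 → 0x2 << 5 → word 0x49049640
tag:1 = 0 → 0x0 << 4 → word 0x49049640
opcode:4 = 4 → 0x4 << 0 → word 0x49049644
word = 0x49049644 → big-endian bytes:
  [0]=0x49  [1]=0x04  [2]=0x96  [3]=0x44

49 04 96 44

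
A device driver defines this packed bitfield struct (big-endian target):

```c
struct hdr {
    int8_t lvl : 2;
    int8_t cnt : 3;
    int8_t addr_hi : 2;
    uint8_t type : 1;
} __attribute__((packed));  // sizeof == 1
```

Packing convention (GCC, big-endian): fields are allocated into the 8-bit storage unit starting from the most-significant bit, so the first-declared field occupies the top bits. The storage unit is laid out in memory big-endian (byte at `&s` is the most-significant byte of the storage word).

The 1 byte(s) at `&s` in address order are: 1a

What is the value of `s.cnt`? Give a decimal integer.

[0]=0x1a (big-endian) → word 0x1a
lvl:2 @ bit 6 → (0x1a>>6)&0x3 = 0x0
cnt:3 @ bit 3 → (0x1a>>3)&0x7 = 0x3  ←
addr_hi:2 @ bit 1 → (0x1a>>1)&0x3 = 0x1
type:1 @ bit 0 → (0x1a>>0)&0x1 = 0x0
cnt signed 3b, MSB=0: value = 3

3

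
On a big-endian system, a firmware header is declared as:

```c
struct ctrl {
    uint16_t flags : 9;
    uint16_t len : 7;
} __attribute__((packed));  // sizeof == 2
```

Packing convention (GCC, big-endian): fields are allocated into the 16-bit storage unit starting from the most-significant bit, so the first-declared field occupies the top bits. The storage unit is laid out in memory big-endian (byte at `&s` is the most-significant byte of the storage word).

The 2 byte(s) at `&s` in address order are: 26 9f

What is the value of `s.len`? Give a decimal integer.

[0]=0x26 [1]=0x9f (big-endian) → word 0x269f
flags:9 @ bit 7 → (0x269f>>7)&0x1ff = 0x4d
len:7 @ bit 0 → (0x269f>>0)&0x7f = 0x1f  ←

31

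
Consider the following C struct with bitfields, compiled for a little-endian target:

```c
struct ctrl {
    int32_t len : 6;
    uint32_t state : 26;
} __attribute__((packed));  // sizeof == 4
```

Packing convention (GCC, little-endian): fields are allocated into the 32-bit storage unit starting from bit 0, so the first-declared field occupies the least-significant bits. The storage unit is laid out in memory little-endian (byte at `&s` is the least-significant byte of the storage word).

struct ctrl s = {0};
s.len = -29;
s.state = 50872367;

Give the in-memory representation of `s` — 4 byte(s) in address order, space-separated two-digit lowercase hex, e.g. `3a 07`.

e3 0b 10 c2

[0+:6] len=-29 & 0x3f = 0x23; word=0x00000023
[6+:26] state=50872367 & 0x3ffffff = 0x308402f; word=0xc2100be3
word = 0xc2100be3 → little-endian bytes:
  [0]=0xe3  [1]=0x0b  [2]=0x10  [3]=0xc2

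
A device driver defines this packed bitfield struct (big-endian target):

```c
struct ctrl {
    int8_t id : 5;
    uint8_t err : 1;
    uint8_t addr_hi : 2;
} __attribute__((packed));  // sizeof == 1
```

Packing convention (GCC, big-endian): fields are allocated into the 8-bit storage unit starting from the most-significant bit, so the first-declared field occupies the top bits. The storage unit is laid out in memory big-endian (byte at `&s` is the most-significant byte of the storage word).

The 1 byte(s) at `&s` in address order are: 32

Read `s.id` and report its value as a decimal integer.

[0]=0x32 (big-endian) → word 0x32
id [3+:5] = (word>>3) & 0x1f = 6  ←
err [2+:1] = (word>>2) & 0x1 = 0
addr_hi [0+:2] = (word>>0) & 0x3 = 2
id signed 5b, MSB=0: value = 6

6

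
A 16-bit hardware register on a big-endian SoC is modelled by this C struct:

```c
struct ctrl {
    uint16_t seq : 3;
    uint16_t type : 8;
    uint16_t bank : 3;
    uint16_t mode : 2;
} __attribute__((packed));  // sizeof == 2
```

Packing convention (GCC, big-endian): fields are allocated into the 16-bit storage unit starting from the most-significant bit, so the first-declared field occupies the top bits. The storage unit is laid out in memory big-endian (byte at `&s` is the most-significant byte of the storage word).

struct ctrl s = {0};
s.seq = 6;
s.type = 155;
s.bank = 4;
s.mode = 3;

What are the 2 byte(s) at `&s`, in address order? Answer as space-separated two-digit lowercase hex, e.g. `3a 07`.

[13+:3] seq=6 & 0x7 = 0x6; word=0xc000
[5+:8] type=155 & 0xff = 0x9b; word=0xd360
[2+:3] bank=4 & 0x7 = 0x4; word=0xd370
[0+:2] mode=3 & 0x3 = 0x3; word=0xd373
word = 0xd373 → big-endian bytes:
  [0]=0xd3  [1]=0x73

d3 73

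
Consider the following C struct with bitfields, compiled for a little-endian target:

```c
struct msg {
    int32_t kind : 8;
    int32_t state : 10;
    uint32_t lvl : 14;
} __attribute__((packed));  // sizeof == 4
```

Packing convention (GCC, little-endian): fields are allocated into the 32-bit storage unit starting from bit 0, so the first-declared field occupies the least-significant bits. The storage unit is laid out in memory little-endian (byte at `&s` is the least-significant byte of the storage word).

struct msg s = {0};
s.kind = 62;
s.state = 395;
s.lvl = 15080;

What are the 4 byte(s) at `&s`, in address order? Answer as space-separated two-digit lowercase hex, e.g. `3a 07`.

3e 8b a1 eb

kind (8b) val=62 bits=0x3e at bit 0: 0x0000003e
state (10b) val=395 bits=0x18b at bit 8: 0x00018b3e
lvl (14b) val=15080 bits=0x3ae8 at bit 18: 0xeba18b3e
word = 0xeba18b3e → little-endian bytes:
  [0]=0x3e  [1]=0x8b  [2]=0xa1  [3]=0xeb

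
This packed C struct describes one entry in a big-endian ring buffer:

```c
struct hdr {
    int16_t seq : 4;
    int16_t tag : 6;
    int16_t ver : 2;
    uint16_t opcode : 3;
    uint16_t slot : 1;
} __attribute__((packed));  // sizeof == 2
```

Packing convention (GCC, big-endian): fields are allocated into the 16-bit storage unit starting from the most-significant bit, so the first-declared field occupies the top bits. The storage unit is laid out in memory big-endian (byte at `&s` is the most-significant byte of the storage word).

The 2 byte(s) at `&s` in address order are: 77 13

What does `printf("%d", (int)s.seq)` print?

7

[0]=0x77 [1]=0x13 (big-endian) → word 0x7713
seq:4 @ bit 12 → (0x7713>>12)&0xf = 0x7  ←
tag:6 @ bit 6 → (0x7713>>6)&0x3f = 0x1c
ver:2 @ bit 4 → (0x7713>>4)&0x3 = 0x1
opcode:3 @ bit 1 → (0x7713>>1)&0x7 = 0x1
slot:1 @ bit 0 → (0x7713>>0)&0x1 = 0x1
seq signed 4b, MSB=0: value = 7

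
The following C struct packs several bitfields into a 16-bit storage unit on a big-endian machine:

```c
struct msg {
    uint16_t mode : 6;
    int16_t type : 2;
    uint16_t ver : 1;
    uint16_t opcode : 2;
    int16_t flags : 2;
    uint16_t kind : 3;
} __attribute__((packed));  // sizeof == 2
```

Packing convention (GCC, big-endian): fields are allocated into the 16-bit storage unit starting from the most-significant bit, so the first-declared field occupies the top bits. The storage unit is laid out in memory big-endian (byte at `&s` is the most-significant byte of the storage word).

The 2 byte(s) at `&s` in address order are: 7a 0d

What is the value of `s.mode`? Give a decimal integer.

[0]=0x7a [1]=0x0d (big-endian) → word 0x7a0d
mode:6 @ bit 10 → (0x7a0d>>10)&0x3f = 0x1e  ←
type:2 @ bit 8 → (0x7a0d>>8)&0x3 = 0x2
ver:1 @ bit 7 → (0x7a0d>>7)&0x1 = 0x0
opcode:2 @ bit 5 → (0x7a0d>>5)&0x3 = 0x0
flags:2 @ bit 3 → (0x7a0d>>3)&0x3 = 0x1
kind:3 @ bit 0 → (0x7a0d>>0)&0x7 = 0x5

30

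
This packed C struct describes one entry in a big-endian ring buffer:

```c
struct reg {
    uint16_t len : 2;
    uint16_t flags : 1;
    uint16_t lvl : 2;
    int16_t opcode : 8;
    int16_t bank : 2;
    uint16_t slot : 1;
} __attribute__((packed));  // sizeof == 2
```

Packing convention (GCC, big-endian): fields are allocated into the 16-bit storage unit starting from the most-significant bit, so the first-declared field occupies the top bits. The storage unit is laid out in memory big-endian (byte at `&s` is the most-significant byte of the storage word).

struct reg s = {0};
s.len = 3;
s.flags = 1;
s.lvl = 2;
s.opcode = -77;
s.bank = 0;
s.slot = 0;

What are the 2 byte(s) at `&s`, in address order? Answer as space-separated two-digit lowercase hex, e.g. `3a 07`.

[14+:2] len=3 & 0x3 = 0x3; word=0xc000
[13+:1] flags=1 & 0x1 = 0x1; word=0xe000
[11+:2] lvl=2 & 0x3 = 0x2; word=0xf000
[3+:8] opcode=-77 & 0xff = 0xb3; word=0xf598
[1+:2] bank=0 & 0x3 = 0x0; word=0xf598
[0+:1] slot=0 & 0x1 = 0x0; word=0xf598
word = 0xf598 → big-endian bytes:
  [0]=0xf5  [1]=0x98

f5 98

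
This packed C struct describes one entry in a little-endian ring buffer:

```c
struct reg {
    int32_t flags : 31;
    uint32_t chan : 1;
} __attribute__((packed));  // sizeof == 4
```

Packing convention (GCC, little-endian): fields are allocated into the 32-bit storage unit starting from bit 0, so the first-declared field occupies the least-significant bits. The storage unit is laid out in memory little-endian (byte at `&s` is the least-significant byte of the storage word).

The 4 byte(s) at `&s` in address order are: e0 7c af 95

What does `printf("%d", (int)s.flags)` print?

[0]=0xe0 [1]=0x7c [2]=0xaf [3]=0x95 (little-endian) → word 0x95af7ce0
flags [0+:31] = (word>>0) & 0x7fffffff = 363822304  ←
chan [31+:1] = (word>>31) & 0x1 = 1
flags signed 31b, MSB=0: value = 363822304

363822304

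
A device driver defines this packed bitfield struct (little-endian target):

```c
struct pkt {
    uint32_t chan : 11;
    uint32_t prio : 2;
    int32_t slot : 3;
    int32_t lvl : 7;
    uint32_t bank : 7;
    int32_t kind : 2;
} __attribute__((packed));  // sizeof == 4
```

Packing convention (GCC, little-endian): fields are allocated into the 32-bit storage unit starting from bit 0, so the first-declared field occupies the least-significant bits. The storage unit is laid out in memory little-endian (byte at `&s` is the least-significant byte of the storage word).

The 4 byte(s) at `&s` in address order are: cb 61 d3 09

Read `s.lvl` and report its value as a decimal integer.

[0]=0xcb [1]=0x61 [2]=0xd3 [3]=0x09 (little-endian) → word 0x09d361cb
chan:11 @ bit 0 → (0x09d361cb>>0)&0x7ff = 0x1cb
prio:2 @ bit 11 → (0x09d361cb>>11)&0x3 = 0x0
slot:3 @ bit 13 → (0x09d361cb>>13)&0x7 = 0x3
lvl:7 @ bit 16 → (0x09d361cb>>16)&0x7f = 0x53  ←
bank:7 @ bit 23 → (0x09d361cb>>23)&0x7f = 0x13
kind:2 @ bit 30 → (0x09d361cb>>30)&0x3 = 0x0
lvl signed 7b, MSB=1: 83 - 128 = -45

-45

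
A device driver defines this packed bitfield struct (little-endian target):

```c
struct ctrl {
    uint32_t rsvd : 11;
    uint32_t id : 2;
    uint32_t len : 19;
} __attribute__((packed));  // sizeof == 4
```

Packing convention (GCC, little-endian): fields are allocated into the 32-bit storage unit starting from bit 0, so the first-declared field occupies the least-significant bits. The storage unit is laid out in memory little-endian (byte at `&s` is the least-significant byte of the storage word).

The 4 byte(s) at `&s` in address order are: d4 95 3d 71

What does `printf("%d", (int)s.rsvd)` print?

1492

[0]=0xd4 [1]=0x95 [2]=0x3d [3]=0x71 (little-endian) → word 0x713d95d4
rsvd:11 @ bit 0 → (0x713d95d4>>0)&0x7ff = 0x5d4  ←
id:2 @ bit 11 → (0x713d95d4>>11)&0x3 = 0x2
len:19 @ bit 13 → (0x713d95d4>>13)&0x7ffff = 0x389ec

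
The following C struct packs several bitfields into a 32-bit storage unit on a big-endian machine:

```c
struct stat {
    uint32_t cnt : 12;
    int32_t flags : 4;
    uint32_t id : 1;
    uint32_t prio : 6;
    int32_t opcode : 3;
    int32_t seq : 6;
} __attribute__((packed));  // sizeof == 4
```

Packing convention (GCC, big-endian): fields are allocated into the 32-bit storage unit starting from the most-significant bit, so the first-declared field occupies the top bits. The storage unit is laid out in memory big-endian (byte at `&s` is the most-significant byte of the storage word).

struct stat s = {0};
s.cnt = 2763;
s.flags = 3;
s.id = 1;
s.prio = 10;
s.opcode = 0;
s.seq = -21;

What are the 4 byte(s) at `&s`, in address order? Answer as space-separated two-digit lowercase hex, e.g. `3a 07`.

ac b3 94 2b

[20+:12] cnt=2763 & 0xfff = 0xacb; word=0xacb00000
[16+:4] flags=3 & 0xf = 0x3; word=0xacb30000
[15+:1] id=1 & 0x1 = 0x1; word=0xacb38000
[9+:6] prio=10 & 0x3f = 0xa; word=0xacb39400
[6+:3] opcode=0 & 0x7 = 0x0; word=0xacb39400
[0+:6] seq=-21 & 0x3f = 0x2b; word=0xacb3942b
word = 0xacb3942b → big-endian bytes:
  [0]=0xac  [1]=0xb3  [2]=0x94  [3]=0x2b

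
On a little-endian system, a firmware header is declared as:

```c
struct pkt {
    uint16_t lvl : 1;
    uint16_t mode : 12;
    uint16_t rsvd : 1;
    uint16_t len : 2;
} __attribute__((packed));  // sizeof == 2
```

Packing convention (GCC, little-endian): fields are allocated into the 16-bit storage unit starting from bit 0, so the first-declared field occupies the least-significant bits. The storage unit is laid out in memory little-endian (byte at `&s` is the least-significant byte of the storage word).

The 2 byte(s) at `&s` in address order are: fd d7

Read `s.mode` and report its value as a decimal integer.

3070

[0]=0xfd [1]=0xd7 (little-endian) → word 0xd7fd
lvl [0+:1] = (word>>0) & 0x1 = 1
mode [1+:12] = (word>>1) & 0xfff = 3070  ←
rsvd [13+:1] = (word>>13) & 0x1 = 0
len [14+:2] = (word>>14) & 0x3 = 3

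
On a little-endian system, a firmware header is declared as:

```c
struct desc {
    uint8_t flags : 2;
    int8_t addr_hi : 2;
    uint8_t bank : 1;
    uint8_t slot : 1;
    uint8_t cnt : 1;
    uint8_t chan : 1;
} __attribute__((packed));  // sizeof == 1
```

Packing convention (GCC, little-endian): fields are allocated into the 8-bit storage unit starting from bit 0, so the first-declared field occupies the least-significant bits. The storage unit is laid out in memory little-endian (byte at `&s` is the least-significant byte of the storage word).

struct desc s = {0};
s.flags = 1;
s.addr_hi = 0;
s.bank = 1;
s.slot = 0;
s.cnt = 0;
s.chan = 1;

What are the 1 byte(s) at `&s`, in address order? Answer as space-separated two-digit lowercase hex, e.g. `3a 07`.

91

[0+:2] flags=1 & 0x3 = 0x1; word=0x01
[2+:2] addr_hi=0 & 0x3 = 0x0; word=0x01
[4+:1] bank=1 & 0x1 = 0x1; word=0x11
[5+:1] slot=0 & 0x1 = 0x0; word=0x11
[6+:1] cnt=0 & 0x1 = 0x0; word=0x11
[7+:1] chan=1 & 0x1 = 0x1; word=0x91
word = 0x91 → little-endian bytes:
  [0]=0x91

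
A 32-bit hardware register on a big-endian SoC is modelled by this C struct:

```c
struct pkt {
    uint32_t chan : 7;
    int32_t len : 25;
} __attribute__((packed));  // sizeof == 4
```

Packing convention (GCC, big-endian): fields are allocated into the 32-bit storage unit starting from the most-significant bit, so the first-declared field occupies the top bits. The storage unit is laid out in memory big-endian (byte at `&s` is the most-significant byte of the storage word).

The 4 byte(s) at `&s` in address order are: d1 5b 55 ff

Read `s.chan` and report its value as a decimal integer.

[0]=0xd1 [1]=0x5b [2]=0x55 [3]=0xff (big-endian) → word 0xd15b55ff
chan [25+:7] = (word>>25) & 0x7f = 104  ←
len [0+:25] = (word>>0) & 0x1ffffff = 22763007

104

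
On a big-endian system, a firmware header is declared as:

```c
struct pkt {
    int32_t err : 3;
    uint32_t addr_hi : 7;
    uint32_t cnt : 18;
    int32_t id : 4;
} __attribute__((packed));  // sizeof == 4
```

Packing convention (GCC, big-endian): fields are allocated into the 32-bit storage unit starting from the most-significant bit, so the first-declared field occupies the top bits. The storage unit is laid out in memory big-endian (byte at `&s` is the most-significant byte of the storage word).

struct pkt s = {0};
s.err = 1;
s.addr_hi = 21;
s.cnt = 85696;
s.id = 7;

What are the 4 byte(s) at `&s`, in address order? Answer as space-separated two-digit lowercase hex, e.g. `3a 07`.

[29+:3] err=1 & 0x7 = 0x1; word=0x20000000
[22+:7] addr_hi=21 & 0x7f = 0x15; word=0x25400000
[4+:18] cnt=85696 & 0x3ffff = 0x14ec0; word=0x2554ec00
[0+:4] id=7 & 0xf = 0x7; word=0x2554ec07
word = 0x2554ec07 → big-endian bytes:
  [0]=0x25  [1]=0x54  [2]=0xec  [3]=0x07

25 54 ec 07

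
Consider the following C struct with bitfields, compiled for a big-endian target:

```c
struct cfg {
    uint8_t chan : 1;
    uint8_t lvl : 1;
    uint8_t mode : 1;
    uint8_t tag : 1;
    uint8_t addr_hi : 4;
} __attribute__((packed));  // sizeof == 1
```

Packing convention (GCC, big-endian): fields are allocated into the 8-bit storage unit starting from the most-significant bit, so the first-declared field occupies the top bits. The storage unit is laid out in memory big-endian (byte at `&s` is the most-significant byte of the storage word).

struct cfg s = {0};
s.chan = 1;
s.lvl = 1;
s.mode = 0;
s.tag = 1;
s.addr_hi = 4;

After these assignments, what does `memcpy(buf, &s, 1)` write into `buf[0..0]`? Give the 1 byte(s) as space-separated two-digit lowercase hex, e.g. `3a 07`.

d4

[7+:1] chan=1 & 0x1 = 0x1; word=0x80
[6+:1] lvl=1 & 0x1 = 0x1; word=0xc0
[5+:1] mode=0 & 0x1 = 0x0; word=0xc0
[4+:1] tag=1 & 0x1 = 0x1; word=0xd0
[0+:4] addr_hi=4 & 0xf = 0x4; word=0xd4
word = 0xd4 → big-endian bytes:
  [0]=0xd4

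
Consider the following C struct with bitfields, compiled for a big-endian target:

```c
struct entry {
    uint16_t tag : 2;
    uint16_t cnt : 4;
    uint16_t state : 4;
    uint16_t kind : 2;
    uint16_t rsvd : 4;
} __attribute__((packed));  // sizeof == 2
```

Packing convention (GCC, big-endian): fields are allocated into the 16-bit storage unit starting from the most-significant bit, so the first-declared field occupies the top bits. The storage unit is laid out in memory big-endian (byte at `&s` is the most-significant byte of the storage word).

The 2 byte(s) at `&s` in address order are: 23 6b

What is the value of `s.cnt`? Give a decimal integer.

[0]=0x23 [1]=0x6b (big-endian) → word 0x236b
tag [14+:2] = (word>>14) & 0x3 = 0
cnt [10+:4] = (word>>10) & 0xf = 8  ←
state [6+:4] = (word>>6) & 0xf = 13
kind [4+:2] = (word>>4) & 0x3 = 2
rsvd [0+:4] = (word>>0) & 0xf = 11

8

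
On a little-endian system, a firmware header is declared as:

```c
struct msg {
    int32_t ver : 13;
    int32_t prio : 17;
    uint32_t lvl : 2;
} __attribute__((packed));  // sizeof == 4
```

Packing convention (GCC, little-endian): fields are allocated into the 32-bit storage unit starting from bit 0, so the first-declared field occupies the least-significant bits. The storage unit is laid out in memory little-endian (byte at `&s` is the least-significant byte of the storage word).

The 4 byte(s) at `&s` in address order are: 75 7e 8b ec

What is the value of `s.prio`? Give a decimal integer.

-39845

[0]=0x75 [1]=0x7e [2]=0x8b [3]=0xec (little-endian) → word 0xec8b7e75
ver [0+:13] = (word>>0) & 0x1fff = 7797
prio [13+:17] = (word>>13) & 0x1ffff = 91227  ←
lvl [30+:2] = (word>>30) & 0x3 = 3
prio signed 17b, MSB=1: 91227 - 131072 = -39845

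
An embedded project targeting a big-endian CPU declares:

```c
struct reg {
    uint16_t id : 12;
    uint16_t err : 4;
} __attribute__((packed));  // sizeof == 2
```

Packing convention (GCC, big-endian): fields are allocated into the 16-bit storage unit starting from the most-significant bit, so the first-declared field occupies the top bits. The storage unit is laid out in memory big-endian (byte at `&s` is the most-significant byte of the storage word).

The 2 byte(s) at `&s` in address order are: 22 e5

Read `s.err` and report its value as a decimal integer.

[0]=0x22 [1]=0xe5 (big-endian) → word 0x22e5
id [4+:12] = (word>>4) & 0xfff = 558
err [0+:4] = (word>>0) & 0xf = 5  ←

5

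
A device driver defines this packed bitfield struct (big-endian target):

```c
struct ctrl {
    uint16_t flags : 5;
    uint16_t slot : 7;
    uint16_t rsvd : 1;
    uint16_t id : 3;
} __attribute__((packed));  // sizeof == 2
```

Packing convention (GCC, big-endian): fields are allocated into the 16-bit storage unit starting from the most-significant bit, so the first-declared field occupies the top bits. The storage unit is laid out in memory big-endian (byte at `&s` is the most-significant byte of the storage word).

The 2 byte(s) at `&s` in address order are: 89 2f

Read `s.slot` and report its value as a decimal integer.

[0]=0x89 [1]=0x2f (big-endian) → word 0x892f
flags:5 @ bit 11 → (0x892f>>11)&0x1f = 0x11
slot:7 @ bit 4 → (0x892f>>4)&0x7f = 0x12  ←
rsvd:1 @ bit 3 → (0x892f>>3)&0x1 = 0x1
id:3 @ bit 0 → (0x892f>>0)&0x7 = 0x7

18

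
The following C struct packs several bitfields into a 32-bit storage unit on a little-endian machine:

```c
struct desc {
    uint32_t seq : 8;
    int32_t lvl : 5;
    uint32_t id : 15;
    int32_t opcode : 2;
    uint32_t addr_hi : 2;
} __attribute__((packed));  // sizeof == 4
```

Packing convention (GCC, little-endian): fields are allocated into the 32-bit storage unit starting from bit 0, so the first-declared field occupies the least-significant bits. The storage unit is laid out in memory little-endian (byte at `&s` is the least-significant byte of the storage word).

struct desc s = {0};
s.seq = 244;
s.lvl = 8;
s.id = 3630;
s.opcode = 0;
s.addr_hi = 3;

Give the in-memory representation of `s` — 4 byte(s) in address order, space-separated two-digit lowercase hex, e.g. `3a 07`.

seq (8b) val=244 bits=0xf4 at bit 0: 0x000000f4
lvl (5b) val=8 bits=0x8 at bit 8: 0x000008f4
id (15b) val=3630 bits=0xe2e at bit 13: 0x01c5c8f4
opcode (2b) val=0 bits=0x0 at bit 28: 0x01c5c8f4
addr_hi (2b) val=3 bits=0x3 at bit 30: 0xc1c5c8f4
word = 0xc1c5c8f4 → little-endian bytes:
  [0]=0xf4  [1]=0xc8  [2]=0xc5  [3]=0xc1

f4 c8 c5 c1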